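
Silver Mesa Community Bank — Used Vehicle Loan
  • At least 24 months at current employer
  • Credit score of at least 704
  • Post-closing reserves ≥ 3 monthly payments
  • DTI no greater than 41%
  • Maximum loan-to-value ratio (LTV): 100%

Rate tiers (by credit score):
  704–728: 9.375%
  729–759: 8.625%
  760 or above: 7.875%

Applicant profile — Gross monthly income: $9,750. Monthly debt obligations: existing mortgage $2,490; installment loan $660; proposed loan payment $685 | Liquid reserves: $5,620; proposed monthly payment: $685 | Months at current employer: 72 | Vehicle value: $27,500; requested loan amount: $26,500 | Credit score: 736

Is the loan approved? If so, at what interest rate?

Credit score 736 ≥ 704 (meets minimum)
Total monthly debts = (2,490 + 660 + 685) = 3,835. DTI = 3,835/9,750 = 39.3% ≤ 41%
LTV: 26,500 ÷ 27,500 = 96.4%, within 100% cap
Reserves = 5,620/685 = 8.2 months ≥ 3
Employment 72 ≥ 24 months
All requirements met. Score 736 falls in the 729–759 tier → 8.625%.

Approved at 8.625%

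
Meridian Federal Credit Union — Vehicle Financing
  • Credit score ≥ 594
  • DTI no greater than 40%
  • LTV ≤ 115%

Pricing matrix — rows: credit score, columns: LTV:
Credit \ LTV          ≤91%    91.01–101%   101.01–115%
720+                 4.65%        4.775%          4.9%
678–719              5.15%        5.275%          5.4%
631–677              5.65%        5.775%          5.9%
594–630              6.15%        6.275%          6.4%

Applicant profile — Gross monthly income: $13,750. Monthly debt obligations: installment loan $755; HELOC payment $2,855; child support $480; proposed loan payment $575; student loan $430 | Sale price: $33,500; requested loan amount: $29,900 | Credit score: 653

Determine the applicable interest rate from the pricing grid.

5.65%

Credit score 653 ≥ 594; Total monthly debts = (755 + 2,855 + 480 + 575 + 430) = 5,095. DTI = 5,095/13,750 = 37.1% ≤ 40%
Loan-to-value = 29,900/33,500 = 89.3% — pass (115% max)
Row: 653 falls in 631–677. Column: 89.3% falls in ≤91%. Rate = 5.65%.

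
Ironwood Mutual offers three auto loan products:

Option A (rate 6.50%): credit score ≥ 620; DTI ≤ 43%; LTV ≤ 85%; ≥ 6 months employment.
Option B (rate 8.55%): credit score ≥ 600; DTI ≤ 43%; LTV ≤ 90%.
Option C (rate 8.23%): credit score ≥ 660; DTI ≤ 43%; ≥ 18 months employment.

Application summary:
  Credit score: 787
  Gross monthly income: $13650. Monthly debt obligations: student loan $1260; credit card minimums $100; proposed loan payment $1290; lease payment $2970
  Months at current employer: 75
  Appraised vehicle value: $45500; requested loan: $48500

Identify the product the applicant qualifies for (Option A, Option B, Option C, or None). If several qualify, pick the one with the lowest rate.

Total debts = (1,260 + 100 + 1,290 + 2,970) = 5,620; DTI = 5,620/13,650 = 41.2%.
LTV = 48,500/45,500 = 106.6%.
Option A: score 787 ≥ 620; DTI 41.2% ≤ 43%; LTV 106.6% > 85%; employment 75 ≥ 6 mo → does not qualify.
Option B: score 787 ≥ 600; DTI 41.2% ≤ 43%; LTV 106.6% > 90% → does not qualify.
Option C: score 787 ≥ 660; DTI 41.2% ≤ 43%; employment 75 ≥ 18 mo → qualifies.

Option C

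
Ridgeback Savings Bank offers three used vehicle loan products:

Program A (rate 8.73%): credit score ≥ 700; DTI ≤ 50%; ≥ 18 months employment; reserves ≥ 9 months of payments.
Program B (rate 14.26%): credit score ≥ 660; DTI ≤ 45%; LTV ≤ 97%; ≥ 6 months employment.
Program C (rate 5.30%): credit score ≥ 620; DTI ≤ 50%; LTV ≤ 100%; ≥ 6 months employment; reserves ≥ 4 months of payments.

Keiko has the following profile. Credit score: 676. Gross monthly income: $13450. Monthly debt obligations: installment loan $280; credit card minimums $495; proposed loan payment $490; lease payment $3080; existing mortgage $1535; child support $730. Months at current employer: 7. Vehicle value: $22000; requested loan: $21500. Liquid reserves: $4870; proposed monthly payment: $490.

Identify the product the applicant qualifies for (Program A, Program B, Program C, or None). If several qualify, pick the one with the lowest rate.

Program C

Total debts = (280 + 495 + 490 + 3,080 + 1,535 + 730) = 6,610; DTI = 6,610/13,450 = 49.1%.
LTV = 21,500/22,000 = 97.7%.
Reserves = 4,870/490 = 9.9 months.
Program A: score 676 < 700; DTI 49.1% ≤ 50%; employment 7 < 18 mo; reserves 9.9 ≥ 9 mo → does not qualify.
Program B: score 676 ≥ 660; DTI 49.1% > 45%; LTV 97.7% > 97%; employment 7 ≥ 6 mo → does not qualify.
Program C: score 676 ≥ 620; DTI 49.1% ≤ 50%; LTV 97.7% ≤ 100%; employment 7 ≥ 6 mo; reserves 9.9 ≥ 4 mo → qualifies.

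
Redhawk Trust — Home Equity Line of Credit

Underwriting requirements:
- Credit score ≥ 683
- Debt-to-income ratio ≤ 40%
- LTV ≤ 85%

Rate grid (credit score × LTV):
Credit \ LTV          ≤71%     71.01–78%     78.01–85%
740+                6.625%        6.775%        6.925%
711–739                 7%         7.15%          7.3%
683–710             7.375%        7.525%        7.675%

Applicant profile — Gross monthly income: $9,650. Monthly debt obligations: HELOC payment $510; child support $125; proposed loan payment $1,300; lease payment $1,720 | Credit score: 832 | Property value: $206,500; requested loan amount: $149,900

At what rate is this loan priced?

6.775%

Credit score 832 ≥ 683; Total monthly debts = (510 + 125 + 1,300 + 1,720) = 3,655. Debt-to-income = 3,655/9,650 = 37.9% — meets 40% limit
Loan-to-value = 149,900/206,500 = 72.6% — pass (85% max)
Credit 832 → row 740+; LTV 72.6% → column 71.01–78%. Grid cell → 6.775%.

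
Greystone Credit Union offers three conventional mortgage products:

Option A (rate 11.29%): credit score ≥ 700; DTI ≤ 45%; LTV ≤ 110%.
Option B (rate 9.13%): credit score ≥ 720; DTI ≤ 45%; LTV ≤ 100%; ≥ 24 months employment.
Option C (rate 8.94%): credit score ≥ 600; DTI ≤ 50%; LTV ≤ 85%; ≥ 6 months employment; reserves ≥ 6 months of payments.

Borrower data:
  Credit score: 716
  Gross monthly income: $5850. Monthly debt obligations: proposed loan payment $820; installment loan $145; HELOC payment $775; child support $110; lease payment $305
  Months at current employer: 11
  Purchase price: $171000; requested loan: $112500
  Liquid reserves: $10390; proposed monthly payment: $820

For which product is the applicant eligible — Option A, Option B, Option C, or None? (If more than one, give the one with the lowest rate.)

Option C

Total debts = (820 + 145 + 775 + 110 + 305) = 2,155; DTI = 2,155/5,850 = 36.8%.
LTV = 112,500/171,000 = 65.8%.
Reserves = 10,390/820 = 12.7 months.
Option A: score 716 ≥ 700; DTI 36.8% ≤ 45%; LTV 65.8% ≤ 110% → qualifies.
Option B: score 716 < 720; DTI 36.8% ≤ 45%; LTV 65.8% ≤ 100%; employment 11 < 24 mo → does not qualify.
Option C: score 716 ≥ 600; DTI 36.8% ≤ 50%; LTV 65.8% ≤ 85%; employment 11 ≥ 6 mo; reserves 12.7 ≥ 6 mo → qualifies.
Qualifying: Option A, Option C. Lowest rate is 8.94% → Option C.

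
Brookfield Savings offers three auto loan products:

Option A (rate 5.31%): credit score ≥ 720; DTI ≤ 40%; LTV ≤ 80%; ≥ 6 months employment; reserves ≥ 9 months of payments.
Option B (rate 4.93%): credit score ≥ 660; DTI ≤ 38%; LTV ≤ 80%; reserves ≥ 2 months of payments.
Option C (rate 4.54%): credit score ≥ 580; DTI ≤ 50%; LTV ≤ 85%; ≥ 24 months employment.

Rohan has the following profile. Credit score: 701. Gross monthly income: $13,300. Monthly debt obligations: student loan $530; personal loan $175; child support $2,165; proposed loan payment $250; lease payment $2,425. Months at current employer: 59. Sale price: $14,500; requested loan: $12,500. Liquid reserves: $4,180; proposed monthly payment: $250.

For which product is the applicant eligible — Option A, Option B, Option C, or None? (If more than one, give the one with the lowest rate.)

Total debts = (530 + 175 + 2,165 + 250 + 2,425) = 5,545; DTI = 5,545/13,300 = 41.7%.
LTV = 12,500/14,500 = 86.2%.
Reserves = 4,180/250 = 16.7 months.
Option A: score 701 < 720; DTI 41.7% > 40%; LTV 86.2% > 80%; employment 59 ≥ 6 mo; reserves 16.7 ≥ 9 mo → does not qualify.
Option B: score 701 ≥ 660; DTI 41.7% > 38%; LTV 86.2% > 80%; reserves 16.7 ≥ 2 mo → does not qualify.
Option C: score 701 ≥ 580; DTI 41.7% ≤ 50%; LTV 86.2% > 85%; employment 59 ≥ 24 mo → does not qualify.

None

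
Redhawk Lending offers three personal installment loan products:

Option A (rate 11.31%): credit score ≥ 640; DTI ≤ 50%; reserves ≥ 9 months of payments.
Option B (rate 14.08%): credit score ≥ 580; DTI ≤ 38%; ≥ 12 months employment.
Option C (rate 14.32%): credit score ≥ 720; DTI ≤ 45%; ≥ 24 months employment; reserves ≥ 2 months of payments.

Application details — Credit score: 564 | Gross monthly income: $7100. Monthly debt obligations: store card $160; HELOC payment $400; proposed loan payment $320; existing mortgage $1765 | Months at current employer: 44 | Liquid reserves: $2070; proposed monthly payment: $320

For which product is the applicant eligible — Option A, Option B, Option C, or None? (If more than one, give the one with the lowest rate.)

None

Total debts = (160 + 400 + 320 + 1,765) = 2,645; DTI = 2,645/7,100 = 37.3%.
Reserves = 2,070/320 = 6.5 months.
Option A: score 564 < 640; DTI 37.3% ≤ 50%; reserves 6.5 < 9 mo → does not qualify.
Option B: score 564 < 580; DTI 37.3% ≤ 38%; employment 44 ≥ 12 mo → does not qualify.
Option C: score 564 < 720; DTI 37.3% ≤ 45%; employment 44 ≥ 24 mo; reserves 6.5 ≥ 2 mo → does not qualify.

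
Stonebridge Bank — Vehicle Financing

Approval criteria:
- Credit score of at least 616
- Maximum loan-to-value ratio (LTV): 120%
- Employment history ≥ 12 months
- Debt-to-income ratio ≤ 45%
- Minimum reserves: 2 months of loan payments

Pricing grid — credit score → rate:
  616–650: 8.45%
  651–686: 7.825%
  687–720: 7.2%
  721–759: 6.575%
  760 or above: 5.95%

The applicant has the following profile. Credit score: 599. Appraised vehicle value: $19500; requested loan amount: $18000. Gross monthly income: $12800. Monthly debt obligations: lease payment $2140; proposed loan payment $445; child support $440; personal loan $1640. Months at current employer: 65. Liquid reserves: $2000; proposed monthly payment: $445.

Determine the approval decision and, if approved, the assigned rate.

Credit score 599 < 616 (below minimum)
Total monthly debts = (2,140 + 445 + 440 + 1,640) = 4,665. DTI = 4,665/12,800 = 36.4% ≤ 45%
Employment 65 ≥ 12 months
Liquid reserves cover 2,000/445 = 4.5 months — ≥ 2 required
LTV = 18,000/19,500 = 92.3% ≤ 120%
Not all requirements met → denied.

Denied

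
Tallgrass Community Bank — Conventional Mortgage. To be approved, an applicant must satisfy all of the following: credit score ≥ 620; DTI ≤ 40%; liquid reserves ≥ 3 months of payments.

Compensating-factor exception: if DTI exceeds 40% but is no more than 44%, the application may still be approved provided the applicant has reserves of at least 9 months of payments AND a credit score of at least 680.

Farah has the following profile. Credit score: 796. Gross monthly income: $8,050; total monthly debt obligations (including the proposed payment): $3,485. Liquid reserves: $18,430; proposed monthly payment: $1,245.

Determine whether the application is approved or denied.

Approved

Credit score 796 ≥ 620 (meets base)
DTI: 3,485 ÷ 8,050 = 43.3%, over the 40% base limit.
Reserves = 18,430/1,245 = 14.8 months ≥ 3
43.3% falls in the override range (40%–44%), so the compensating-factor test applies.
Override check — reserves: 14.8 mo (ok); score: 796 (ok).
Both compensating conditions met → exception applies.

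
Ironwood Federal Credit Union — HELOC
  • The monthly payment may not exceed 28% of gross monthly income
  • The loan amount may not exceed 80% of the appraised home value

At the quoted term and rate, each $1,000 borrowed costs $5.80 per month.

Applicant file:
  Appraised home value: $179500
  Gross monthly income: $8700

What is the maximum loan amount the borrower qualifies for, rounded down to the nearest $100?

Payment cap: 28% × $8,700 = $2,436/month.
At $5.80 per $1,000, that supports 2,436/5.80 × 1,000 ≈ $420,000 → $420,000.
LTV cap: 80% × $179,500 = $143,600 → $143,600.
Binding constraint: loan-to-value.

$143,600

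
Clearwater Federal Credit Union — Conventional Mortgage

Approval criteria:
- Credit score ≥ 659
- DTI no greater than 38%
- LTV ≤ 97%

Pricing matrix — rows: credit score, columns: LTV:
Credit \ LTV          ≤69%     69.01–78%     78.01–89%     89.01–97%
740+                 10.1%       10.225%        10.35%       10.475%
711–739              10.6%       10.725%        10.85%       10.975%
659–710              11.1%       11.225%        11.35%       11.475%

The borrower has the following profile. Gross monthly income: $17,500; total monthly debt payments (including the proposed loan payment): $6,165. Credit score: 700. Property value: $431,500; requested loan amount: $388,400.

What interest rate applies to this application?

11.475%

Credit score 700 ≥ 659; DTI = 6,165/17,500 = 35.2% ≤ 38%
Loan-to-value = 388,400/431,500 = 90% — pass (97% max)
Row: 700 falls in 659–710. Column: 90% falls in 89.01–97%. Rate = 11.475%.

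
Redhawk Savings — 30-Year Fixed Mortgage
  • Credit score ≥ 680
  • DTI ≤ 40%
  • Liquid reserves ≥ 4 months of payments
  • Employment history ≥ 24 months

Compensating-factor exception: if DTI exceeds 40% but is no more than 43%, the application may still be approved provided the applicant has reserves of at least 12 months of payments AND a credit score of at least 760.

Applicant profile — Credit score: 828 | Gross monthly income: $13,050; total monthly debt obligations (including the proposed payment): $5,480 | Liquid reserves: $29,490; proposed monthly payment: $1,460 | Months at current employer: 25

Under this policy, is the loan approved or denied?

Approved

Credit score 828 ≥ 680 (meets base)
DTI = 5,480/13,050 = 42% > 40% — standard DTI limit exceeded.
Reserves = 29,490/1,460 = 20.2 months ≥ 4
Employment 25 ≥ 24 months
42% falls in the override range (40%–43%), so the compensating-factor test applies.
Override check — reserves: 20.2 mo (ok); score: 828 (ok).
Both compensating conditions met → exception applies.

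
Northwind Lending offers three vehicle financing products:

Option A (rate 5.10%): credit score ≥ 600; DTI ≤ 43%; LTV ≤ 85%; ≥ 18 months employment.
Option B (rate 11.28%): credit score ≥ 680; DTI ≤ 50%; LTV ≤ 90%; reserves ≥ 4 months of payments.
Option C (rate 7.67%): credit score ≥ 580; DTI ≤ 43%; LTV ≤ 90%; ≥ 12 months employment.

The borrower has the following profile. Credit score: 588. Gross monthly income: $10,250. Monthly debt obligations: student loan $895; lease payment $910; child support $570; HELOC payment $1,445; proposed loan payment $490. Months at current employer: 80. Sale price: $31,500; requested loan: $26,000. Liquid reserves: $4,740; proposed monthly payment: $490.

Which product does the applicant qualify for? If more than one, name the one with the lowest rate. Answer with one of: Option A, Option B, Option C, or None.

Total debts = (895 + 910 + 570 + 1,445 + 490) = 4,310; DTI = 4,310/10,250 = 42%.
LTV = 26,000/31,500 = 82.5%.
Reserves = 4,740/490 = 9.7 months.
Option A: score 588 < 600; DTI 42% ≤ 43%; LTV 82.5% ≤ 85%; employment 80 ≥ 18 mo → does not qualify.
Option B: score 588 < 680; DTI 42% ≤ 50%; LTV 82.5% ≤ 90%; reserves 9.7 ≥ 4 mo → does not qualify.
Option C: score 588 ≥ 580; DTI 42% ≤ 43%; LTV 82.5% ≤ 90%; employment 80 ≥ 12 mo → qualifies.

Option C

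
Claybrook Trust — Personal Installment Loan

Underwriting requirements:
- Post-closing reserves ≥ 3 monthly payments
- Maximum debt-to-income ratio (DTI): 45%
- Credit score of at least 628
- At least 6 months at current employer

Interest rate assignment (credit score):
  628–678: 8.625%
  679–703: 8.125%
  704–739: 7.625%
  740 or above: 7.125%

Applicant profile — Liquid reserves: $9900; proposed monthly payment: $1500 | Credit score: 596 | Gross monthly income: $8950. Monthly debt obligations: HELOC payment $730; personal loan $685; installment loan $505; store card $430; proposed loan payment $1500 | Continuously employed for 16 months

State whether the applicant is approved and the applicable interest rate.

Credit score 596 < 628 (below minimum)
Liquid reserves cover 9,900/1,500 = 6.6 months — ≥ 3 required
Total monthly debts = (730 + 685 + 505 + 430 + 1,500) = 3,850. Debt-to-income = 3,850/8,950 = 43% — meets 45% limit
Employment 16 ≥ 6 months
Not all requirements met → denied.

Denied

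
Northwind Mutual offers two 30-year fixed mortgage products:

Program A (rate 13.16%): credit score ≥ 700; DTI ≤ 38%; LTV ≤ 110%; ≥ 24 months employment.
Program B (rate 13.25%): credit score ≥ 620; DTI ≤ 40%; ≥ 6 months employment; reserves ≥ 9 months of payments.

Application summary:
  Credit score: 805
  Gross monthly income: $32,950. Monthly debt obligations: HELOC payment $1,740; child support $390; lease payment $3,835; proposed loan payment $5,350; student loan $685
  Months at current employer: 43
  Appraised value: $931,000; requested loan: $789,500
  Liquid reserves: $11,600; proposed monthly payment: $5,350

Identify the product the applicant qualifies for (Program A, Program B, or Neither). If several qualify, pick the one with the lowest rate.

Total debts = (1,740 + 390 + 3,835 + 5,350 + 685) = 12,000; DTI = 12,000/32,950 = 36.4%.
LTV = 789,500/931,000 = 84.8%.
Reserves = 11,600/5,350 = 2.2 months.
Program A: score 805 ≥ 700; DTI 36.4% ≤ 38%; LTV 84.8% ≤ 110%; employment 43 ≥ 24 mo → qualifies.
Program B: score 805 ≥ 620; DTI 36.4% ≤ 40%; employment 43 ≥ 6 mo; reserves 2.2 < 9 mo → does not qualify.

Program A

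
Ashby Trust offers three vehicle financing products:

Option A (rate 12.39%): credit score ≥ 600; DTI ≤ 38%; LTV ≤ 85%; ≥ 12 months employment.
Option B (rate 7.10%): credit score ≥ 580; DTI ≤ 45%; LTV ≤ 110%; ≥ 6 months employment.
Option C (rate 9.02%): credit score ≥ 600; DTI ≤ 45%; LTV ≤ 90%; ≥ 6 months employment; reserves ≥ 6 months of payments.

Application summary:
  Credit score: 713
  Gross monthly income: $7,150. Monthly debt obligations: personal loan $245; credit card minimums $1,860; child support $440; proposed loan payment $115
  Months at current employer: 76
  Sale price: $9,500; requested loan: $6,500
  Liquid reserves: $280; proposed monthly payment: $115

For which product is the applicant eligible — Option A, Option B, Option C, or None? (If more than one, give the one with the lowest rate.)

Total debts = (245 + 1,860 + 440 + 115) = 2,660; DTI = 2,660/7,150 = 37.2%.
LTV = 6,500/9,500 = 68.4%.
Reserves = 280/115 = 2.4 months.
Option A: score 713 ≥ 600; DTI 37.2% ≤ 38%; LTV 68.4% ≤ 85%; employment 76 ≥ 12 mo → qualifies.
Option B: score 713 ≥ 580; DTI 37.2% ≤ 45%; LTV 68.4% ≤ 110%; employment 76 ≥ 6 mo → qualifies.
Option C: score 713 ≥ 600; DTI 37.2% ≤ 45%; LTV 68.4% ≤ 90%; employment 76 ≥ 6 mo; reserves 2.4 < 6 mo → does not qualify.
Qualifying: Option A, Option B. Lowest rate is 7.10% → Option B.

Option B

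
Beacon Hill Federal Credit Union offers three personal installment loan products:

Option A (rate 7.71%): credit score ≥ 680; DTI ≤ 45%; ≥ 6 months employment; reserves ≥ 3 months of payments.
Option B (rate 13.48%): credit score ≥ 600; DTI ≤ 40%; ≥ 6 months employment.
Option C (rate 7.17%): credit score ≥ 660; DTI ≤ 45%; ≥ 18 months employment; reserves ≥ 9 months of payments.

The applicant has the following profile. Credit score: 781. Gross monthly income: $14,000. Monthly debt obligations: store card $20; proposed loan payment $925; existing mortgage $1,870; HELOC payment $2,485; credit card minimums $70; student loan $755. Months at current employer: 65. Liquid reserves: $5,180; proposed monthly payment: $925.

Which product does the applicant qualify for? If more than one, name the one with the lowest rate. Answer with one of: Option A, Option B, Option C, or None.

Total debts = (20 + 925 + 1,870 + 2,485 + 70 + 755) = 6,125; DTI = 6,125/14,000 = 43.8%.
Reserves = 5,180/925 = 5.6 months.
Option A: score 781 ≥ 680; DTI 43.8% ≤ 45%; employment 65 ≥ 6 mo; reserves 5.6 ≥ 3 mo → qualifies.
Option B: score 781 ≥ 600; DTI 43.8% > 40%; employment 65 ≥ 6 mo → does not qualify.
Option C: score 781 ≥ 660; DTI 43.8% ≤ 45%; employment 65 ≥ 18 mo; reserves 5.6 < 9 mo → does not qualify.

Option A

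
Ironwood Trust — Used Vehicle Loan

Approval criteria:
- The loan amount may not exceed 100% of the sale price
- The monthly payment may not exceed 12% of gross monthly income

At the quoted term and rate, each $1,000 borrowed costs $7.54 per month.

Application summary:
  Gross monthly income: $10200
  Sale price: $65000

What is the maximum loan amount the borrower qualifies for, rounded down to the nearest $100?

Payment cap: 12% × $10,200 = $1,224/month.
At $7.54 per $1,000, that supports 1,224/7.54 × 1,000 ≈ $162,334 → $162,300.
LTV cap: 100% × $65,000 = $65,000 → $65,000.
Binding constraint: loan-to-value.

$65,000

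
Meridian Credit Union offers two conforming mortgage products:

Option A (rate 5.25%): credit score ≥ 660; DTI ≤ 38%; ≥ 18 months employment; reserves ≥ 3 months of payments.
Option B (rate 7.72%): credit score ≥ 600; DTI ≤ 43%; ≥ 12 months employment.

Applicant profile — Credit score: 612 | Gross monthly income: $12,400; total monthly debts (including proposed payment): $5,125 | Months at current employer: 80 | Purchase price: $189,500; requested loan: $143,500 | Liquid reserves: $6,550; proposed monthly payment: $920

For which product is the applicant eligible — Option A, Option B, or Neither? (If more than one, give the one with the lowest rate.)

DTI = 5,125/12,400 = 41.3%.
LTV = 143,500/189,500 = 75.7%.
Reserves = 6,550/920 = 7.1 months.
Option A: score 612 < 660; DTI 41.3% > 38%; employment 80 ≥ 18 mo; reserves 7.1 ≥ 3 mo → does not qualify.
Option B: score 612 ≥ 600; DTI 41.3% ≤ 43%; employment 80 ≥ 12 mo → qualifies.

Option B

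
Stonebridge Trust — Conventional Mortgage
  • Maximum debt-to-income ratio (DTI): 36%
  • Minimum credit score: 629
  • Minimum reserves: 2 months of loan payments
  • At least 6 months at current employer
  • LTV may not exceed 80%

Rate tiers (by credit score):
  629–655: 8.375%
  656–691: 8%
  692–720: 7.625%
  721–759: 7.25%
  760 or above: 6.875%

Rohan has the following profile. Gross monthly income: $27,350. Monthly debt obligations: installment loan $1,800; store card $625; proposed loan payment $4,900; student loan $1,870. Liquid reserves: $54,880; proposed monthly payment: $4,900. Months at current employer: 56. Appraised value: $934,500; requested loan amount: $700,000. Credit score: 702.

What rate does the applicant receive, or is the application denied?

Approved at 7.625%

Credit score 702 ≥ 629 (meets minimum)
Total monthly debts = (1,800 + 625 + 4,900 + 1,870) = 9,195. DTI = 9,195/27,350 = 33.6% ≤ 36%
LTV: 700,000 ÷ 934,500 = 74.9%, within 80% cap
Reserves = 54,880/4,900 = 11.2 months ≥ 2
Employment 56 ≥ 6 months
All requirements met. Score 702 falls in the 692–720 tier → 7.625%.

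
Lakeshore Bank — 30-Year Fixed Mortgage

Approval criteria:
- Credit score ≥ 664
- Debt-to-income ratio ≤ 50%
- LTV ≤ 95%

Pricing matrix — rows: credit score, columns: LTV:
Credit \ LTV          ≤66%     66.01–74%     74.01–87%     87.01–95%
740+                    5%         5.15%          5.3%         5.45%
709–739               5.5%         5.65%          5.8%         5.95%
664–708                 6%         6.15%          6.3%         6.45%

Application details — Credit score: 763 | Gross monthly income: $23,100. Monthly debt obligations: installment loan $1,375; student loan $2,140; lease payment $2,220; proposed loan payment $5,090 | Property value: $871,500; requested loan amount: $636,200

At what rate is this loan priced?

Credit score 763 ≥ 664; Total monthly debts = (1,375 + 2,140 + 2,220 + 5,090) = 10,825. DTI = 10,825/23,100 = 46.9% ≤ 50%
Loan-to-value = 636,200/871,500 = 73% — pass (95% max)
Row: 763 falls in 740+. Column: 73% falls in 66.01–74%. Rate = 5.15%.

5.15%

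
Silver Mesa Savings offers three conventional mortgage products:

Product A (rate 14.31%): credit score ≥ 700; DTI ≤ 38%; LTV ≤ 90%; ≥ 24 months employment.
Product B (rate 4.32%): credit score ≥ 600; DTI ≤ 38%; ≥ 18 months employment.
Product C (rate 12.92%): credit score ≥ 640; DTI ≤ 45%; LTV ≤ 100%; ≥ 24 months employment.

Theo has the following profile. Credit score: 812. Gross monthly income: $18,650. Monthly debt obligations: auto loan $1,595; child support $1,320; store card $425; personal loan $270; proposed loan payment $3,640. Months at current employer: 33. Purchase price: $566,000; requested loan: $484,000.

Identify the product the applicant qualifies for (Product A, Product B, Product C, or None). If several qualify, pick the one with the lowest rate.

Product C

Total debts = (1,595 + 1,320 + 425 + 270 + 3,640) = 7,250; DTI = 7,250/18,650 = 38.9%.
LTV = 484,000/566,000 = 85.5%.
Product A: score 812 ≥ 700; DTI 38.9% > 38%; LTV 85.5% ≤ 90%; employment 33 ≥ 24 mo → does not qualify.
Product B: score 812 ≥ 600; DTI 38.9% > 38%; employment 33 ≥ 18 mo → does not qualify.
Product C: score 812 ≥ 640; DTI 38.9% ≤ 45%; LTV 85.5% ≤ 100%; employment 33 ≥ 24 mo → qualifies.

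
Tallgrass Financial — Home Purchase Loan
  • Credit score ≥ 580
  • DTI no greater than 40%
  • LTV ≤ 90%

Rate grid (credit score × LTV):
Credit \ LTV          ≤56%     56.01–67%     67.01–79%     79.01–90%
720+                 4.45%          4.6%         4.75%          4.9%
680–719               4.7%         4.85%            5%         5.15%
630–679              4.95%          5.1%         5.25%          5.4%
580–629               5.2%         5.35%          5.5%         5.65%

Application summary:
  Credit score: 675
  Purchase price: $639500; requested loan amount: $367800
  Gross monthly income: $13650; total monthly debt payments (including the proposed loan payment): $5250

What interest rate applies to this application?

Credit score 675 ≥ 580; DTI: 5,250 ÷ 13,650 = 38.5%, within the 40% cap
LTV = 367,800/639,500 = 57.5% ≤ 90%
Row: 675 falls in 630–679. Column: 57.5% falls in 56.01–67%. Rate = 5.1%.

5.1%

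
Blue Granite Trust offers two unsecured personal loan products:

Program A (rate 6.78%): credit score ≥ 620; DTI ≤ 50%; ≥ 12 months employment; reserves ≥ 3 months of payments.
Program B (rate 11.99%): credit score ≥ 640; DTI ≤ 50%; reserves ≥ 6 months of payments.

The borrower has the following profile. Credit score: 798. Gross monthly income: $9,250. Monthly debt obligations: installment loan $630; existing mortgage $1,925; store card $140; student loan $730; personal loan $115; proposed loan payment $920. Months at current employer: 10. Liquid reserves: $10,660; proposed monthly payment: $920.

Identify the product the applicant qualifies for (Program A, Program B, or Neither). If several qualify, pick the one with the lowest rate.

Program B

Total debts = (630 + 1,925 + 140 + 730 + 115 + 920) = 4,460; DTI = 4,460/9,250 = 48.2%.
Reserves = 10,660/920 = 11.6 months.
Program A: score 798 ≥ 620; DTI 48.2% ≤ 50%; employment 10 < 12 mo; reserves 11.6 ≥ 3 mo → does not qualify.
Program B: score 798 ≥ 640; DTI 48.2% ≤ 50%; reserves 11.6 ≥ 6 mo → qualifies.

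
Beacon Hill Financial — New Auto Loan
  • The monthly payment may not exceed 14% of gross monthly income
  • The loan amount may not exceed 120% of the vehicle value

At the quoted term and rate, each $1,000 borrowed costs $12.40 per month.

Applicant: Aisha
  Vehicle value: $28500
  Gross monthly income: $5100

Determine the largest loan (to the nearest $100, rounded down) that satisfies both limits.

Payment cap: 14% × $5,100 = $714/month.
At $12.40 per $1,000, that supports 714/12.40 × 1,000 ≈ $57,580 → $57,500.
LTV cap: 120% × $28,500 = $34,200 → $34,200.
Binding constraint: loan-to-value.

$34,200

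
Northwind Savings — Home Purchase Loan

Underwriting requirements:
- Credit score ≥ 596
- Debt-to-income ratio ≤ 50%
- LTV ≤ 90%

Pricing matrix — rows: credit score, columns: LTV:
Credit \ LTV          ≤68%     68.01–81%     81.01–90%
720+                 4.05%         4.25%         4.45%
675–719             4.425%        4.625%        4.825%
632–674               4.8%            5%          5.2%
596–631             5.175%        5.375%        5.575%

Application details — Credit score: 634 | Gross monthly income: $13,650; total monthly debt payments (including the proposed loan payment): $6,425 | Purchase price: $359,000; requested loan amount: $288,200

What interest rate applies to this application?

5%

Credit score 634 ≥ 596; DTI = 6,425/13,650 = 47.1% ≤ 50%
LTV: 288,200 ÷ 359,000 = 80.3%, within 90% cap
Row: 634 falls in 632–674. Column: 80.3% falls in 68.01–81%. Rate = 5%.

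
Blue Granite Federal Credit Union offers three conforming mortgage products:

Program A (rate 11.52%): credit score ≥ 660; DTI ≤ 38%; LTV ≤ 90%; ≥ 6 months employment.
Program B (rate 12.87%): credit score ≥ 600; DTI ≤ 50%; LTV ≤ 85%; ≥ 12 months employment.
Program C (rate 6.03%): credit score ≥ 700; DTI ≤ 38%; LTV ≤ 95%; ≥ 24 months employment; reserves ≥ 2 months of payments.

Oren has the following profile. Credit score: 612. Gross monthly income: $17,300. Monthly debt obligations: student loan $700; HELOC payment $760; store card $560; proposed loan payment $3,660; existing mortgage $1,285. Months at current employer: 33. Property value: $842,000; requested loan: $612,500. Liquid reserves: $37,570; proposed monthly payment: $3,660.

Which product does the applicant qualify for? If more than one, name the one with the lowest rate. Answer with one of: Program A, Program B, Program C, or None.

Total debts = (700 + 760 + 560 + 3,660 + 1,285) = 6,965; DTI = 6,965/17,300 = 40.3%.
LTV = 612,500/842,000 = 72.7%.
Reserves = 37,570/3,660 = 10.3 months.
Program A: score 612 < 660; DTI 40.3% > 38%; LTV 72.7% ≤ 90%; employment 33 ≥ 6 mo → does not qualify.
Program B: score 612 ≥ 600; DTI 40.3% ≤ 50%; LTV 72.7% ≤ 85%; employment 33 ≥ 12 mo → qualifies.
Program C: score 612 < 700; DTI 40.3% > 38%; LTV 72.7% ≤ 95%; employment 33 ≥ 24 mo; reserves 10.3 ≥ 2 mo → does not qualify.

Program B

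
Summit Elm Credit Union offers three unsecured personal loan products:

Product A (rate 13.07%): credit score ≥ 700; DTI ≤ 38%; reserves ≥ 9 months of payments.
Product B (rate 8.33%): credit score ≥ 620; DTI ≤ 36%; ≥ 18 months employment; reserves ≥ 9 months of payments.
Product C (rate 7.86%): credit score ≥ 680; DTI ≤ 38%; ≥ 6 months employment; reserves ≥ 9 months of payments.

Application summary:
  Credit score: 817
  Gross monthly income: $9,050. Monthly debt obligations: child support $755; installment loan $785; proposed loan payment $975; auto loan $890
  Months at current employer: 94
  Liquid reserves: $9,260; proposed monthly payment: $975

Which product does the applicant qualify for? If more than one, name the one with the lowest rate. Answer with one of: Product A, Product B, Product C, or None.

Total debts = (755 + 785 + 975 + 890) = 3,405; DTI = 3,405/9,050 = 37.6%.
Reserves = 9,260/975 = 9.5 months.
Product A: score 817 ≥ 700; DTI 37.6% ≤ 38%; reserves 9.5 ≥ 9 mo → qualifies.
Product B: score 817 ≥ 620; DTI 37.6% > 36%; employment 94 ≥ 18 mo; reserves 9.5 ≥ 9 mo → does not qualify.
Product C: score 817 ≥ 680; DTI 37.6% ≤ 38%; employment 94 ≥ 6 mo; reserves 9.5 ≥ 9 mo → qualifies.
Qualifying: Product A, Product C. Lowest rate is 7.86% → Product C.

Product C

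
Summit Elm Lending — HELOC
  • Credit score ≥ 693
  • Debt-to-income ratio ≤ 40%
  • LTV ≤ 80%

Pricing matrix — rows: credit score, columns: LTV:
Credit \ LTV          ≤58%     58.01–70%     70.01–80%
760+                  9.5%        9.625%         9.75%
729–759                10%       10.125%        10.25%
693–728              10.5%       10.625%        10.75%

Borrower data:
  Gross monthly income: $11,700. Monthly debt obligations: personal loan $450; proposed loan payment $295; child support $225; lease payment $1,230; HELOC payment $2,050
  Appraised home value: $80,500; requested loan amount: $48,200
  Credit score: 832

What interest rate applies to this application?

Credit score 832 ≥ 693; Total monthly debts = (450 + 295 + 225 + 1,230 + 2,050) = 4,250. DTI = 4,250/11,700 = 36.3% ≤ 40%
LTV = 48,200/80,500 = 59.9% ≤ 80%
Credit 832 → row 760+; LTV 59.9% → column 58.01–70%. Grid cell → 9.625%.

9.625%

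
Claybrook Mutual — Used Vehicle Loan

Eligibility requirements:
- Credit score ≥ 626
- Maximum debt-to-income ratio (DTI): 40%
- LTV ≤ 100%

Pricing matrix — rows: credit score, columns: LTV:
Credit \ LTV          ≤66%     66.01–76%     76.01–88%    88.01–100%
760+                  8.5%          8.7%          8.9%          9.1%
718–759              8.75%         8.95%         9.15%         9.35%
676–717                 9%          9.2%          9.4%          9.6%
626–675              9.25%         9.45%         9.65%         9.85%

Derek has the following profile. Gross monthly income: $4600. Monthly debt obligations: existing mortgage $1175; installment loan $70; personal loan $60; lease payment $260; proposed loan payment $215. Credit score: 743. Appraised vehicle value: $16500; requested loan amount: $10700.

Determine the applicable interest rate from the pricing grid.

Credit score 743 ≥ 626; Total monthly debts = (1,175 + 70 + 60 + 260 + 215) = 1,780. DTI = 1,780/4,600 = 38.7% ≤ 40%
LTV: 10,700 ÷ 16,500 = 64.8%, within 100% cap
Credit 743 → row 718–759; LTV 64.8% → column ≤66%. Grid cell → 8.75%.

8.75%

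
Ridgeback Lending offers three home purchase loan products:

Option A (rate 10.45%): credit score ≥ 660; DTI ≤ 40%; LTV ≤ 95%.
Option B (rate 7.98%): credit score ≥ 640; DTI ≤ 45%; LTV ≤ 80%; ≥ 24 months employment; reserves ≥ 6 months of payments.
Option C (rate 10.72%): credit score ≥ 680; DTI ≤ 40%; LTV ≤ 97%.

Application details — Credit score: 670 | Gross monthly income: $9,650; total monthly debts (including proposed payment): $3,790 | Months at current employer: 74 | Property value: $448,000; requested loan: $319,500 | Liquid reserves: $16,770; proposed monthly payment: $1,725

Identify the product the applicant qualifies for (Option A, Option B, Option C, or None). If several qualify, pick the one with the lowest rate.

Option B

DTI = 3,790/9,650 = 39.3%.
LTV = 319,500/448,000 = 71.3%.
Reserves = 16,770/1,725 = 9.7 months.
Option A: score 670 ≥ 660; DTI 39.3% ≤ 40%; LTV 71.3% ≤ 95% → qualifies.
Option B: score 670 ≥ 640; DTI 39.3% ≤ 45%; LTV 71.3% ≤ 80%; employment 74 ≥ 24 mo; reserves 9.7 ≥ 6 mo → qualifies.
Option C: score 670 < 680; DTI 39.3% ≤ 40%; LTV 71.3% ≤ 97% → does not qualify.
Qualifying: Option A, Option B. Lowest rate is 7.98% → Option B.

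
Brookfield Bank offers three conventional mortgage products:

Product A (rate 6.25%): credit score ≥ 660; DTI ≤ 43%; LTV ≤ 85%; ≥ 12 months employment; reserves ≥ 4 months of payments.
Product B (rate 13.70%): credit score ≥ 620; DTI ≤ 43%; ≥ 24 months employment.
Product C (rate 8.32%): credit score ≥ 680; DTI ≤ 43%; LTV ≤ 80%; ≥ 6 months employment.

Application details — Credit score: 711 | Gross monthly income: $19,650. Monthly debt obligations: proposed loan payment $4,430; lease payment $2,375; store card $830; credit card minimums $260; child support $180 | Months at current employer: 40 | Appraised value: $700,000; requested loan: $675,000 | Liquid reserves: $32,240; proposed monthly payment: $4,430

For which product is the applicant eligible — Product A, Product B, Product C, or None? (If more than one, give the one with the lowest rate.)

Total debts = (4,430 + 2,375 + 830 + 260 + 180) = 8,075; DTI = 8,075/19,650 = 41.1%.
LTV = 675,000/700,000 = 96.4%.
Reserves = 32,240/4,430 = 7.3 months.
Product A: score 711 ≥ 660; DTI 41.1% ≤ 43%; LTV 96.4% > 85%; employment 40 ≥ 12 mo; reserves 7.3 ≥ 4 mo → does not qualify.
Product B: score 711 ≥ 620; DTI 41.1% ≤ 43%; employment 40 ≥ 24 mo → qualifies.
Product C: score 711 ≥ 680; DTI 41.1% ≤ 43%; LTV 96.4% > 80%; employment 40 ≥ 6 mo → does not qualify.

Product B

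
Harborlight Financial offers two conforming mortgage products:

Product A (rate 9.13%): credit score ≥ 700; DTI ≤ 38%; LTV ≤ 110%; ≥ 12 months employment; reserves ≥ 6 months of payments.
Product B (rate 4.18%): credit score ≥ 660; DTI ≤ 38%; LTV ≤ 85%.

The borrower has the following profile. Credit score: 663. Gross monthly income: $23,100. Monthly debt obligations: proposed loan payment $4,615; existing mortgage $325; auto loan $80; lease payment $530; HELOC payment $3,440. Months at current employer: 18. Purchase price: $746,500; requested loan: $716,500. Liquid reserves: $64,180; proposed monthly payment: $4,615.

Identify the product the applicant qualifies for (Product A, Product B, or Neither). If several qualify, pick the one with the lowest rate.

Total debts = (4,615 + 325 + 80 + 530 + 3,440) = 8,990; DTI = 8,990/23,100 = 38.9%.
LTV = 716,500/746,500 = 96%.
Reserves = 64,180/4,615 = 13.9 months.
Product A: score 663 < 700; DTI 38.9% > 38%; LTV 96% ≤ 110%; employment 18 ≥ 12 mo; reserves 13.9 ≥ 6 mo → does not qualify.
Product B: score 663 ≥ 660; DTI 38.9% > 38%; LTV 96% > 85% → does not qualify.

Neither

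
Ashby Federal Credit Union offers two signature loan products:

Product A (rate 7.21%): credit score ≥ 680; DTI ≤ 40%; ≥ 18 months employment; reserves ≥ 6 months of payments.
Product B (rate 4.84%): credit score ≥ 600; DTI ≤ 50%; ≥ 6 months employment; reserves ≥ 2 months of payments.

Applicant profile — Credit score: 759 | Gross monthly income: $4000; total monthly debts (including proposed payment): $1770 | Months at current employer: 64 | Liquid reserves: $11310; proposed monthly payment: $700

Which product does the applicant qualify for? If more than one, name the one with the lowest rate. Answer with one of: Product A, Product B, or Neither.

DTI = 1,770/4,000 = 44.2%.
Reserves = 11,310/700 = 16.2 months.
Product A: score 759 ≥ 680; DTI 44.2% > 40%; employment 64 ≥ 18 mo; reserves 16.2 ≥ 6 mo → does not qualify.
Product B: score 759 ≥ 600; DTI 44.2% ≤ 50%; employment 64 ≥ 6 mo; reserves 16.2 ≥ 2 mo → qualifies.

Product B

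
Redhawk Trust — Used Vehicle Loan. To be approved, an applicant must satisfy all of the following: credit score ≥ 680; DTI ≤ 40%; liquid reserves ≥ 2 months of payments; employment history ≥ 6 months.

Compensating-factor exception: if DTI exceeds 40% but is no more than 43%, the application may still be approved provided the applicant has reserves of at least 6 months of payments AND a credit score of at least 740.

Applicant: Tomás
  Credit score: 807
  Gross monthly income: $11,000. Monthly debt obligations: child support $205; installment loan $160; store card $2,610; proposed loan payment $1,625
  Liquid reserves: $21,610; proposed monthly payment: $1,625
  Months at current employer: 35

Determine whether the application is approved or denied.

Approved

Credit score 807 ≥ 680 (meets base)
Total debts = (205 + 160 + 2,610 + 1,625) = 4,600. DTI: 4,600 ÷ 11,000 = 41.8%, over the 40% base limit.
Liquid reserves cover 21,610/1,625 = 13.3 months — ≥ 2 required
Employment 35 ≥ 6 months
41.8% falls in the override range (40%–43%), so the compensating-factor test applies.
Reserves 13.3 ≥ 6 months; credit score 807 ≥ 740.
Both override conditions satisfied; DTI exception granted.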